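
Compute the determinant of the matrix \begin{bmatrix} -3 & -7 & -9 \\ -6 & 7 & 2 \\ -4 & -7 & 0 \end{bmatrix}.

Expand along column 3:
  + (-9) · |-6 7; -4 -7| = (-9)·(42 − (-28)) = -630
  − 2 · |-3 -7; -4 -7| = −2·(21 − 28) = 14
Sum: (-630) + (14) = -616

The determinant is -616.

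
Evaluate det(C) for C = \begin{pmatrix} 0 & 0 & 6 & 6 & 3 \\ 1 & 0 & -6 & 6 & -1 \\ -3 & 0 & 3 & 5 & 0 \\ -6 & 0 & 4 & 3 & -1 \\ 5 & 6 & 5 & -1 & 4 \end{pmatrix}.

Expand along column 2 (it has 4 zeros):
  − (6) · M_52   where M_52 = det([0 6 6 3; 1 -6 6 -1; -3 3 5 0; -6 4 3 -1]) = -135
det = (-1)·(6)·(-135) = 810

|C| = 810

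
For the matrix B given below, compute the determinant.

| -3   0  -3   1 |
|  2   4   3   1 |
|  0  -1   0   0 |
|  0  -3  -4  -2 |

|B| = -14

Expand along row 3 (it has 3 zeros):
  − (-1) · M_32   where M_32 = det([-3 -3 1; 2 3 1; 0 -4 -2]) = -14
det = (-1)·(-1)·(-14) = -14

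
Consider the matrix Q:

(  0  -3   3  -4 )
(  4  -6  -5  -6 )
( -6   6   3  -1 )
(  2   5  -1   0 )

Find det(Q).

Expand along row 1 (it has 1 zero):
  − (-3) · M_12   where M_12 = det([4 -5 -6; -6 3 -1; 2 -1 0]) = 6
  + (3) · M_13   where M_13 = det([4 -6 -6; -6 6 -1; 2 5 0]) = 284
  − (-4) · M_14   where M_14 = det([4 -6 -5; -6 6 3; 2 5 -1]) = 126
det = (-1)·(-3)·(6) + (+1)·(3)·(284) + (-1)·(-4)·(126) = 1374

1374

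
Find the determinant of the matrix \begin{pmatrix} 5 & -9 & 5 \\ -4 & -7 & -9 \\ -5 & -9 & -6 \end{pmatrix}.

-379

Expand along row 1:
  + 5 · |-7 -9; -9 -6| = 5·(42 − 81) = -195
  − (-9) · |-4 -9; -5 -6| = −(-9)·(24 − 45) = -189
  + 5 · |-4 -7; -5 -9| = 5·(36 − 35) = 5
Sum: (-195) + (-189) + (5) = -379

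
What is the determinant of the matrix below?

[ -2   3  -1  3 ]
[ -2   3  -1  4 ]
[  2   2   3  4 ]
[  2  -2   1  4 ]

4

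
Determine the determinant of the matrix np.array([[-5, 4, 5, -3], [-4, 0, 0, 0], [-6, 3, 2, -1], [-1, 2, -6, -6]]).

296

Expand along row 2 (it has 3 zeros):
  − (-4) · M_21   where M_21 = det([4 5 -3; 3 2 -1; 2 -6 -6]) = 74
det = (-1)·(-4)·(74) = 296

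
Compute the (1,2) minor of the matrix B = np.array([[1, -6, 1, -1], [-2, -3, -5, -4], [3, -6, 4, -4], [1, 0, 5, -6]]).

The minor is -106.

Delete row 1 and column 2; the remaining 3×3 submatrix is [-2 -5 -4; 3 4 -4; 1 5 -6].
Its determinant is -106.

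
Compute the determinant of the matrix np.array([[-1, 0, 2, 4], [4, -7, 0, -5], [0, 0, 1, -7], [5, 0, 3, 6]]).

Expand along column 2 (it has 3 zeros):
  + (-7) · M_22   where M_22 = det([-1 2 4; 0 1 -7; 5 3 6]) = -117
det = (+1)·(-7)·(-117) = 819

819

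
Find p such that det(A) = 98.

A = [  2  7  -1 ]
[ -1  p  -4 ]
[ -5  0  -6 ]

0

Expanding along the column containing p, det(A) is linear in p: det(A) = (-17)·p + (98).
Set (-17)·p + (98) = 98  ⇒  (-17)·p = 0  ⇒  p = 0.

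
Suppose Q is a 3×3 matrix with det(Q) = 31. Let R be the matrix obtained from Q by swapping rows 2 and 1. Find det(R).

-31

Swapping two rows multiplies the determinant by −1.
det(R) = (-1)·(31) = -31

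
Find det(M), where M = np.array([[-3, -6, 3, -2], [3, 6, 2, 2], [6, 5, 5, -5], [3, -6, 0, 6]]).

Expand along row 4 (it has 1 zero):
  − (3) · M_41   where M_41 = det([-6 3 -2; 6 2 2; 5 5 -5]) = 200
  + (-6) · M_42   where M_42 = det([-3 3 -2; 3 2 2; 6 5 -5]) = 135
  + (6) · M_44   where M_44 = det([-3 -6 3; 3 6 2; 6 5 5]) = -105
det = (-1)·(3)·(200) + (+1)·(-6)·(135) + (+1)·(6)·(-105) = -2040

det(M) = -2040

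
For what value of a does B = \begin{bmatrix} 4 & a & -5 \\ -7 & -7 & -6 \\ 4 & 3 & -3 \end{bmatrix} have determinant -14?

3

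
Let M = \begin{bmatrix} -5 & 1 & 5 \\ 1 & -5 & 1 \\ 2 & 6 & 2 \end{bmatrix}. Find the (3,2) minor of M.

The minor is -10.

Delete row 3 and column 2; the remaining 2×2 submatrix is [-5 5; 1 1].
Its determinant is (-5)·1 − 5·1 = -10.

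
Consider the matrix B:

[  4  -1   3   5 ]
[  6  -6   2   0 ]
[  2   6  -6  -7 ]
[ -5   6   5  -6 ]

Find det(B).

det(B) = -3770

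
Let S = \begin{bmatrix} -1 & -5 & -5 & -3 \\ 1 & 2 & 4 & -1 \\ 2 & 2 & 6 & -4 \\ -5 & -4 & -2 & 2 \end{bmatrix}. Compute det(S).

Expand along row 1:
  + (-1) · M_11   where M_11 = det([2 4 -1; 2 6 -4; -4 -2 2]) = 36
  − (-5) · M_12   where M_12 = det([1 4 -1; 2 6 -4; -5 -2 2]) = 42
  + (-5) · M_13   where M_13 = det([1 2 -1; 2 2 -4; -5 -4 2]) = 18
  − (-3) · M_14   where M_14 = det([1 2 4; 2 2 6; -5 -4 -2]) = -24
det = (+1)·(-1)·(36) + (-1)·(-5)·(42) + (+1)·(-5)·(18) + (-1)·(-3)·(-24) = 12

The determinant is 12.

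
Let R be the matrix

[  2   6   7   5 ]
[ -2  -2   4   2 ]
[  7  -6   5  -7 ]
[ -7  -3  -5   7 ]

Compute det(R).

2394

Expand along row 1:
  + (2) · M_11   where M_11 = det([-2 4 2; -6 5 -7; -3 -5 7]) = 342
  − (6) · M_12   where M_12 = det([-2 4 2; 7 5 -7; -7 -5 7]) = 0
  + (7) · M_13   where M_13 = det([-2 -2 2; 7 -6 -7; -7 -3 7]) = 0
  − (5) · M_14   where M_14 = det([-2 -2 4; 7 -6 5; -7 -3 -5]) = -342
det = (+1)·(2)·(342) + (-1)·(6)·(0) + (+1)·(7)·(0) + (-1)·(5)·(-342) = 2394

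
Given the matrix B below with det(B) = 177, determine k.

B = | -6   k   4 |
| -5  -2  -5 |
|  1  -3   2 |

k = -1

Expanding along the row containing k, det(B) is linear in k: det(B) = (5)·k + (182).
Set (5)·k + (182) = 177  ⇒  (5)·k = -5  ⇒  k = -1.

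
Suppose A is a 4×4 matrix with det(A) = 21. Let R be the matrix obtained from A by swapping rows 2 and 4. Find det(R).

|R| = -21

Swapping two rows multiplies the determinant by −1.
det(R) = (-1)·(21) = -21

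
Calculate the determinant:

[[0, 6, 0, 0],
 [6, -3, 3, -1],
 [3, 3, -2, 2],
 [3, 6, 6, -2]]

Expand along row 1 (it has 3 zeros):
  − (6) · M_12   where M_12 = det([6 3 -1; 3 -2 2; 3 6 -2]) = -36
det = (-1)·(6)·(-36) = 216

216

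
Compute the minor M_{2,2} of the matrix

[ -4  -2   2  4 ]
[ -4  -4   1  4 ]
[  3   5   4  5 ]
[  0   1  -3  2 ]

The minor is -140.

Delete row 2 and column 2; the remaining 3×3 submatrix is [-4 2 4; 3 4 5; 0 -3 2].
Its determinant is -140.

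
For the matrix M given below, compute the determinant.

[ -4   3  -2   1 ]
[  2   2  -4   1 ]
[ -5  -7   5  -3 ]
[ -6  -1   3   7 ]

The determinant is 855.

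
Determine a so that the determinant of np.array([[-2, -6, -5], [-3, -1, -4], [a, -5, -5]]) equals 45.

Expanding along the row containing a, det(B) is linear in a: det(B) = (19)·a + (45).
Set (19)·a + (45) = 45  ⇒  (19)·a = 0  ⇒  a = 0.

0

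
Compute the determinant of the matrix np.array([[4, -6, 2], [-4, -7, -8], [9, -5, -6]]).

750

Expand along row 1:
  + 4 · |-7 -8; -5 -6| = 4·(42 − 40) = 8
  − (-6) · |-4 -8; 9 -6| = −(-6)·(24 − (-72)) = 576
  + 2 · |-4 -7; 9 -5| = 2·(20 − (-63)) = 166
Sum: (8) + (576) + (166) = 750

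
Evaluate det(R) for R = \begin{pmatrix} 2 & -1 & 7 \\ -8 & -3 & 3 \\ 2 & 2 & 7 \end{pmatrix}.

Expand along row 1:
  + 2 · |-3 3; 2 7| = 2·(-21 − 6) = -54
  − (-1) · |-8 3; 2 7| = −(-1)·(-56 − 6) = -62
  + 7 · |-8 -3; 2 2| = 7·(-16 − (-6)) = -70
Sum: (-54) + (-62) + (-70) = -186

-186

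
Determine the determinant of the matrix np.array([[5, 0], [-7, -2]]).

det = 5·(-2) − 0·(-7) = -10 − 0 = -10

-10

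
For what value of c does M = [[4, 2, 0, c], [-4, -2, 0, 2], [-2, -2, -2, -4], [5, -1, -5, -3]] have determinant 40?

Expanding along the row containing c, det(M) is linear in c: det(M) = (-8)·c + (-16).
Set (-8)·c + (-16) = 40  ⇒  (-8)·c = 56  ⇒  c = -7.

c = -7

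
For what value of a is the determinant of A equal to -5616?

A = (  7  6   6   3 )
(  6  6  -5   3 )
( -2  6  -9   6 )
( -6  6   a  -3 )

7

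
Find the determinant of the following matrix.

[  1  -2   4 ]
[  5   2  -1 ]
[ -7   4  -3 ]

Expand along column 1:
  + 1 · |2 -1; 4 -3| = 1·(-6 − (-4)) = -2
  − 5 · |-2 4; 4 -3| = −5·(6 − 16) = 50
  + (-7) · |-2 4; 2 -1| = (-7)·(2 − 8) = 42
Sum: (-2) + (50) + (42) = 90

90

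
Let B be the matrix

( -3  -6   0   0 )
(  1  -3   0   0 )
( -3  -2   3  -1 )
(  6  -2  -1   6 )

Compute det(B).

det(B) = 255

B is block lower-triangular with a 2×2 block and a 2×2 block on the diagonal, so its determinant equals the product of the determinants of the diagonal blocks.
det of the 2×2 block = 15
det of the 2×2 block = 17
det = (15)·(17) = 255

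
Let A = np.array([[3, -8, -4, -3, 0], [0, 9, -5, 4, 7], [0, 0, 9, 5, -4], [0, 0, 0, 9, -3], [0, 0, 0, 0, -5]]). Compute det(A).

The determinant is -10935.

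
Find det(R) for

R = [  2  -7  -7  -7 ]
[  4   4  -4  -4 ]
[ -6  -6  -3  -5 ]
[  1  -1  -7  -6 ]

|R| = -676

Expand along row 1:
  + (2) · M_11   where M_11 = det([4 -4 -4; -6 -3 -5; -1 -7 -6]) = -100
  − (-7) · M_12   where M_12 = det([4 -4 -4; -6 -3 -5; 1 -7 -6]) = -84
  + (-7) · M_13   where M_13 = det([4 4 -4; -6 -6 -5; 1 -1 -6]) = -88
  − (-7) · M_14   where M_14 = det([4 4 -4; -6 -6 -3; 1 -1 -7]) = -72
det = (+1)·(2)·(-100) + (-1)·(-7)·(-84) + (+1)·(-7)·(-88) + (-1)·(-7)·(-72) = -676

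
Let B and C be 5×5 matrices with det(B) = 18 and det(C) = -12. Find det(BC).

The determinant is -216.

det(BC) = det(B)·det(C) = (18)·(-12) = -216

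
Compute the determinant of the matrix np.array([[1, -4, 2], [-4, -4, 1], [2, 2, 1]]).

Expand along column 1:
  + 1 · |-4 1; 2 1| = 1·(-4 − 2) = -6
  − (-4) · |-4 2; 2 1| = −(-4)·(-4 − 4) = -32
  + 2 · |-4 2; -4 1| = 2·(-4 − (-8)) = 8
Sum: (-6) + (-32) + (8) = -30

The determinant is -30.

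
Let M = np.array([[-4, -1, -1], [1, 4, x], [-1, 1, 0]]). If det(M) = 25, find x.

Expanding along the row containing x, det(M) is linear in x: det(M) = (5)·x + (-5).
Set (5)·x + (-5) = 25  ⇒  (5)·x = 30  ⇒  x = 6.

6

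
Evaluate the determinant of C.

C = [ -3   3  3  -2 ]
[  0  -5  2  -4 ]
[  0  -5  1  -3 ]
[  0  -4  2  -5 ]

Expand along column 1 (it has 3 zeros):
  + (-3) · M_11   where M_11 = det([-5 2 -4; -5 1 -3; -4 2 -5]) = -7
det = (+1)·(-3)·(-7) = 21

The determinant is 21.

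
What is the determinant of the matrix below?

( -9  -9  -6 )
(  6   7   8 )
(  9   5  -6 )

Expand along row 1:
  + (-9) · |7 8; 5 -6| = (-9)·(-42 − 40) = 738
  − (-9) · |6 8; 9 -6| = −(-9)·(-36 − 72) = -972
  + (-6) · |6 7; 9 5| = (-6)·(30 − 63) = 198
Sum: (738) + (-972) + (198) = -36

-36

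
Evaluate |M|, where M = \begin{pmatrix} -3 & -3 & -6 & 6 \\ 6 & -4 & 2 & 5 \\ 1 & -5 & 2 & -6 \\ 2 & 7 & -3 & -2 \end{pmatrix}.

The determinant is -3222.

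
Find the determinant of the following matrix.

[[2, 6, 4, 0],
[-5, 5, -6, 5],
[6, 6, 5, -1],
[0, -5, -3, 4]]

Expand along row 1 (it has 1 zero):
  + (2) · M_11   where M_11 = det([5 -6 5; 6 5 -1; -5 -3 4]) = 234
  − (6) · M_12   where M_12 = det([-5 -6 5; 6 5 -1; 0 -3 4]) = -31
  + (4) · M_13   where M_13 = det([-5 5 5; 6 6 -1; 0 -5 4]) = -365
det = (+1)·(2)·(234) + (-1)·(6)·(-31) + (+1)·(4)·(-365) = -806

-806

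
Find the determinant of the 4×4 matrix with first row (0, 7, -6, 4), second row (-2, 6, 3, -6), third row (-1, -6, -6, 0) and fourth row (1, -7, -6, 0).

The determinant is 1056.

Expand along column 4 (it has 2 zeros):
  − (4) · M_14   where M_14 = det([-2 6 3; -1 -6 -6; 1 -7 -6]) = -21
  + (-6) · M_24   where M_24 = det([0 7 -6; -1 -6 -6; 1 -7 -6]) = -162
det = (-1)·(4)·(-21) + (+1)·(-6)·(-162) = 1056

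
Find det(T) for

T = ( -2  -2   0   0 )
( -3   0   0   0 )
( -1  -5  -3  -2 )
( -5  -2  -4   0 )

Expand along row 2 (it has 3 zeros):
  − (-3) · M_21   where M_21 = det([-2 0 0; -5 -3 -2; -2 -4 0]) = 16
det = (-1)·(-3)·(16) = 48

|T| = 48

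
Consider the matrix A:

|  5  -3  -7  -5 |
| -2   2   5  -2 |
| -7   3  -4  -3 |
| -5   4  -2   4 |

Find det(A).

det(A) = -920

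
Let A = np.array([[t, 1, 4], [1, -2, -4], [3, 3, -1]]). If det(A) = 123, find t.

Expanding along the row containing t, det(A) is linear in t: det(A) = (14)·t + (25).
Set (14)·t + (25) = 123  ⇒  (14)·t = 98  ⇒  t = 7.

7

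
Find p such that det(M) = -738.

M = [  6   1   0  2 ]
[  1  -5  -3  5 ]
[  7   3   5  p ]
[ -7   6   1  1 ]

p = -4

Expanding along the row containing p, det(M) is linear in p: det(M) = (-98)·p + (-1130).
Set (-98)·p + (-1130) = -738  ⇒  (-98)·p = 392  ⇒  p = -4.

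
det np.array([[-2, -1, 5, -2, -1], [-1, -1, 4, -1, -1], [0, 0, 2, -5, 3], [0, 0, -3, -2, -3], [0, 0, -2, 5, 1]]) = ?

The matrix is block upper-triangular with a 2×2 block and a 3×3 block on the diagonal, so its determinant equals the product of the determinants of the diagonal blocks.
det of the 2×2 block = 1
det of the 3×3 block = -76
det = (1)·(-76) = -76

-76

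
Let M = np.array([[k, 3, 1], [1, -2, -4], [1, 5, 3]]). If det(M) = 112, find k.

9

Expanding along the column containing k, det(M) is linear in k: det(M) = (14)·k + (-14).
Set (14)·k + (-14) = 112  ⇒  (14)·k = 126  ⇒  k = 9.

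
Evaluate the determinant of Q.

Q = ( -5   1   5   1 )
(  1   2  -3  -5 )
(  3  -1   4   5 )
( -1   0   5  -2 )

Expand along row 4 (it has 1 zero):
  − (-1) · M_41   where M_41 = det([1 5 1; 2 -3 -5; -1 4 5]) = -15
  − (5) · M_43   where M_43 = det([-5 1 1; 1 2 -5; 3 -1 5]) = -52
  + (-2) · M_44   where M_44 = det([-5 1 5; 1 2 -3; 3 -1 4]) = -73
det = (-1)·(-1)·(-15) + (-1)·(5)·(-52) + (+1)·(-2)·(-73) = 391

The determinant is 391.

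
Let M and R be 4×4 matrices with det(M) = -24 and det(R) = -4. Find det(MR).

The determinant is 96.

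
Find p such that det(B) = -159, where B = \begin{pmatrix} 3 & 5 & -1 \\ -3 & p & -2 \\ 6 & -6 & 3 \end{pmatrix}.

Expanding along the row containing p, det(B) is linear in p: det(B) = (15)·p + (-69).
Set (15)·p + (-69) = -159  ⇒  (15)·p = -90  ⇒  p = -6.

-6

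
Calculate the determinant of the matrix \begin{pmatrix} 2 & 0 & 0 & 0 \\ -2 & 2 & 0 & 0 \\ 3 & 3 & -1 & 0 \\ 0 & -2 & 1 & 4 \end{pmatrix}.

-16

The matrix is lower triangular, so the determinant is the product of the diagonal entries:
det = (2) · (2) · (-1) · (4) = -16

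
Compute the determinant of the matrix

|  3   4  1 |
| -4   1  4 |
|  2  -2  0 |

62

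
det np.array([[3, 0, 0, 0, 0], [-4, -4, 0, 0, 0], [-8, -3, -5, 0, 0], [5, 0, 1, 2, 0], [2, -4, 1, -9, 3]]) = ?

The determinant is 360.

The matrix is lower triangular, so the determinant is the product of the diagonal entries:
det = (3) · (-4) · (-5) · (2) · (3) = 360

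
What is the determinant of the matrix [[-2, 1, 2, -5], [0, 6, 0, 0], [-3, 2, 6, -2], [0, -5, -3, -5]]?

Expand along row 2 (it has 3 zeros):
  + (6) · M_22   where M_22 = det([-2 2 -5; -3 6 -2; 0 -3 -5]) = -3
det = (+1)·(6)·(-3) = -18

-18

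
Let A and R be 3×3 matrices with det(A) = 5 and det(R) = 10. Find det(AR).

The determinant is 50.

det(AR) = det(A)·det(R) = (5)·(10) = 50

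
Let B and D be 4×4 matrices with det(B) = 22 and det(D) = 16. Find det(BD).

det(BD) = det(B)·det(D) = (22)·(16) = 352

352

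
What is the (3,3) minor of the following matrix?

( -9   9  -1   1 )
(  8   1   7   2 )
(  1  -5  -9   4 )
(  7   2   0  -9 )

Delete row 3 and column 3; the remaining 3×3 submatrix is [-9 9 1; 8 1 2; 7 2 -9].
Its determinant is 900.

The minor is 900.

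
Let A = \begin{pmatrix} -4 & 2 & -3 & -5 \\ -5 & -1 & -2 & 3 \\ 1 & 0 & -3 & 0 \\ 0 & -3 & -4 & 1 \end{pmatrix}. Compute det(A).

Expand along row 3 (it has 2 zeros):
  + (1) · M_31   where M_31 = det([2 -3 -5; -1 -2 3; -3 -4 1]) = 54
  + (-3) · M_33   where M_33 = det([-4 2 -5; -5 -1 3; 0 -3 1]) = -97
det = (+1)·(1)·(54) + (+1)·(-3)·(-97) = 345

345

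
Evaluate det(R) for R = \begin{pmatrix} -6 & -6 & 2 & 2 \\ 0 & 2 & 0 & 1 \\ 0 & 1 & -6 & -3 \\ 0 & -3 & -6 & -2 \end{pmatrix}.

Expand along column 1 (it has 3 zeros):
  + (-6) · M_11   where M_11 = det([2 0 1; 1 -6 -3; -3 -6 -2]) = -36
det = (+1)·(-6)·(-36) = 216

216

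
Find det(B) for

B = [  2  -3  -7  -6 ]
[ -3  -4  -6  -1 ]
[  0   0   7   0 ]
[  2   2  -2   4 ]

|B| = -490

Expand along row 3 (it has 3 zeros):
  + (7) · M_33   where M_33 = det([2 -3 -6; -3 -4 -1; 2 2 4]) = -70
det = (+1)·(7)·(-70) = -490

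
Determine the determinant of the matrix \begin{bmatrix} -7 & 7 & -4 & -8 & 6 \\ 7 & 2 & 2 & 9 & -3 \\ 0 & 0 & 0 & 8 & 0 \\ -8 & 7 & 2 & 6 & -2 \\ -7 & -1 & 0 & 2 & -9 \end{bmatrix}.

Expand along row 3 (it has 4 zeros):
  − (8) · M_34   where M_34 = det([-7 7 -4 6; 7 2 2 -3; -8 7 2 -2; -7 -1 0 -9]) = 3740
det = (-1)·(8)·(3740) = -29920

-29920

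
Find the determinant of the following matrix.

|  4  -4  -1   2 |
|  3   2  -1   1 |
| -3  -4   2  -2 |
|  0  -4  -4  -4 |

-180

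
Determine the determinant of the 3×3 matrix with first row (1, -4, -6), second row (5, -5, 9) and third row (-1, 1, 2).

Expand along column 1:
  + 1 · |-5 9; 1 2| = 1·(-10 − 9) = -19
  − 5 · |-4 -6; 1 2| = −5·(-8 − (-6)) = 10
  + (-1) · |-4 -6; -5 9| = (-1)·(-36 − 30) = 66
Sum: (-19) + (10) + (66) = 57

The determinant is 57.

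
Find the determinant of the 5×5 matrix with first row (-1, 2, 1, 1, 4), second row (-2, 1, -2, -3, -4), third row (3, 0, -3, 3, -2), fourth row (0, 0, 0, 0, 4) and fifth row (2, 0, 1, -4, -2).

-720

Expand along row 4 (it has 4 zeros):
  − (4) · M_45   where M_45 = det([-1 2 1 1; -2 1 -2 -3; 3 0 -3 3; 2 0 1 -4]) = 180
det = (-1)·(4)·(180) = -720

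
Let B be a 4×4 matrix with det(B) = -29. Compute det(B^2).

The determinant is 841.

det(B^2) = (det B)^2 = (-29)^2 = 841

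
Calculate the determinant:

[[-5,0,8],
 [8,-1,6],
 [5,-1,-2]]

Expand along row 1:
  + (-5) · |-1 6; -1 -2| = (-5)·(2 − (-6)) = -40
  + 8 · |8 -1; 5 -1| = 8·(-8 − (-5)) = -24
Sum: (-40) + (-24) = -64

-64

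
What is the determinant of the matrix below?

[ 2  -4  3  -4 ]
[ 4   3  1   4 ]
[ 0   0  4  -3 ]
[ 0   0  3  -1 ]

110

The matrix is block upper-triangular with a 2×2 block and a 2×2 block on the diagonal, so its determinant equals the product of the determinants of the diagonal blocks.
det of the 2×2 block = 22
det of the 2×2 block = 5
det = (22)·(5) = 110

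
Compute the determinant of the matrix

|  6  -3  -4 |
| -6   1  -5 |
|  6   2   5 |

Expand along column 1:
  + 6 · |1 -5; 2 5| = 6·(5 − (-10)) = 90
  − (-6) · |-3 -4; 2 5| = −(-6)·(-15 − (-8)) = -42
  + 6 · |-3 -4; 1 -5| = 6·(15 − (-4)) = 114
Sum: (90) + (-42) + (114) = 162

162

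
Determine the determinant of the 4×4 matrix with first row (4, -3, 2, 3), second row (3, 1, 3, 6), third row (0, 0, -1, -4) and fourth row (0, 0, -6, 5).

-377

The matrix is block upper-triangular with a 2×2 block and a 2×2 block on the diagonal, so its determinant equals the product of the determinants of the diagonal blocks.
det of the 2×2 block = 13
det of the 2×2 block = -29
det = (13)·(-29) = -377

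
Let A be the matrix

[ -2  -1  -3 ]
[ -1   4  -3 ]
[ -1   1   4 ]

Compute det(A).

The determinant is -54.

Expand along row 1:
  + (-2) · |4 -3; 1 4| = (-2)·(16 − (-3)) = -38
  − (-1) · |-1 -3; -1 4| = −(-1)·(-4 − 3) = -7
  + (-3) · |-1 4; -1 1| = (-3)·(-1 − (-4)) = -9
Sum: (-38) + (-7) + (-9) = -54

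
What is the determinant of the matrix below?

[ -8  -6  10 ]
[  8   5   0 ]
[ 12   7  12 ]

Expand along column 3:
  + 10 · |8 5; 12 7| = 10·(56 − 60) = -40
  + 12 · |-8 -6; 8 5| = 12·(-40 − (-48)) = 96
Sum: (-40) + (96) = 56

The determinant is 56.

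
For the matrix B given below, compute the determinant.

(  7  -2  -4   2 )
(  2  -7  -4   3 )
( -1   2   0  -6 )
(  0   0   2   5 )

Expand along row 4 (it has 2 zeros):
  − (2) · M_43   where M_43 = det([7 -2 2; 2 -7 3; -1 2 -6]) = 228
  + (5) · M_44   where M_44 = det([7 -2 -4; 2 -7 -4; -1 2 0]) = 60
det = (-1)·(2)·(228) + (+1)·(5)·(60) = -156

The determinant is -156.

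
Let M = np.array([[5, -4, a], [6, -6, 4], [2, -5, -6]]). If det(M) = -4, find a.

Expanding along the column containing a, det(M) is linear in a: det(M) = (-18)·a + (104).
Set (-18)·a + (104) = -4  ⇒  (-18)·a = -108  ⇒  a = 6.

6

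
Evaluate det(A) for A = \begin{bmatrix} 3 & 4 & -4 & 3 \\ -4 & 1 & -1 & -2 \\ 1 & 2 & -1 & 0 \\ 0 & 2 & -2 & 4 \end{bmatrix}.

Expand along row 3 (it has 1 zero):
  + (1) · M_31   where M_31 = det([4 -4 3; 1 -1 -2; 2 -2 4]) = 0
  − (2) · M_32   where M_32 = det([3 -4 3; -4 -1 -2; 0 -2 4]) = -64
  + (-1) · M_33   where M_33 = det([3 4 3; -4 1 -2; 0 2 4]) = 64
det = (+1)·(1)·(0) + (-1)·(2)·(-64) + (+1)·(-1)·(64) = 64

|A| = 64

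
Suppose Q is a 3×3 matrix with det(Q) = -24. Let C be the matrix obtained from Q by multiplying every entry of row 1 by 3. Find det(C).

The determinant is -72.

Scaling one row by 3 multiplies the determinant by 3.
det(C) = (3)·(-24) = -72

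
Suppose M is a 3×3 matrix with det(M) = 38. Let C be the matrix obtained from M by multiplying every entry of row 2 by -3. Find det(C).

Scaling one row by -3 multiplies the determinant by -3.
det(C) = (-3)·(38) = -114

det(C) = -114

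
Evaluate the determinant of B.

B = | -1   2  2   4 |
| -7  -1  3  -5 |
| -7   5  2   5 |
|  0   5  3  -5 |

det(B) = 1264

Expand along row 4 (it has 1 zero):
  + (5) · M_42   where M_42 = det([-1 2 4; -7 3 -5; -7 2 5]) = 143
  − (3) · M_43   where M_43 = det([-1 2 4; -7 -1 -5; -7 5 5]) = -48
  + (-5) · M_44   where M_44 = det([-1 2 2; -7 -1 3; -7 5 2]) = -81
det = (+1)·(5)·(143) + (-1)·(3)·(-48) + (+1)·(-5)·(-81) = 1264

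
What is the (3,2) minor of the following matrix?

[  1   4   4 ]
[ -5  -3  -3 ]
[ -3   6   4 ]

Delete row 3 and column 2; the remaining 2×2 submatrix is [1 4; -5 -3].
Its determinant is 1·(-3) − 4·(-5) = 17.

The minor is 17.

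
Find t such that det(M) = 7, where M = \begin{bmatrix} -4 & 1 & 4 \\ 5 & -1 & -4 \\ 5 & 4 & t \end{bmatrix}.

9

Expanding along the row containing t, det(M) is linear in t: det(M) = (-1)·t + (16).
Set (-1)·t + (16) = 7  ⇒  (-1)·t = -9  ⇒  t = 9.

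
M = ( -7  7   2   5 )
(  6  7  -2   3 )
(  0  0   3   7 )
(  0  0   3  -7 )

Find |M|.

M is block upper-triangular with a 2×2 block and a 2×2 block on the diagonal, so its determinant equals the product of the determinants of the diagonal blocks.
det of the 2×2 block = -91
det of the 2×2 block = -42
det = (-91)·(-42) = 3822

The determinant is 3822.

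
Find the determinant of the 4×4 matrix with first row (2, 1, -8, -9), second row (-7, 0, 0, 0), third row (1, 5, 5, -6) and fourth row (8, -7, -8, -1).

The determinant is -2688.

Expand along row 2 (it has 3 zeros):
  − (-7) · M_21   where M_21 = det([1 -8 -9; 5 5 -6; -7 -8 -1]) = -384
det = (-1)·(-7)·(-384) = -2688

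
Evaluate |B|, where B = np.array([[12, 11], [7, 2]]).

-53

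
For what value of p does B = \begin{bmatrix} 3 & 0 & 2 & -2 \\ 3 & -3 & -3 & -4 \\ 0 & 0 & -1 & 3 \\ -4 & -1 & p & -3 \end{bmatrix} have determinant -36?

p = -4

Expanding along the column containing p, det(B) is linear in p: det(B) = (27)·p + (72).
Set (27)·p + (72) = -36  ⇒  (27)·p = -108  ⇒  p = -4.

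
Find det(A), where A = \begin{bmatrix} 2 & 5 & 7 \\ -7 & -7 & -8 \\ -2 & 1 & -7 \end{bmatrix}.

-198

Expand along column 1:
  + 2 · |-7 -8; 1 -7| = 2·(49 − (-8)) = 114
  − (-7) · |5 7; 1 -7| = −(-7)·(-35 − 7) = -294
  + (-2) · |5 7; -7 -8| = (-2)·(-40 − (-49)) = -18
Sum: (114) + (-294) + (-18) = -198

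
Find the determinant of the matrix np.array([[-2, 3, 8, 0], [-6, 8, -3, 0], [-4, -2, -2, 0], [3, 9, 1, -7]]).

Expand along column 4 (it has 3 zeros):
  + (-7) · M_44   where M_44 = det([-2 3 8; -6 8 -3; -4 -2 -2]) = 396
det = (+1)·(-7)·(396) = -2772

-2772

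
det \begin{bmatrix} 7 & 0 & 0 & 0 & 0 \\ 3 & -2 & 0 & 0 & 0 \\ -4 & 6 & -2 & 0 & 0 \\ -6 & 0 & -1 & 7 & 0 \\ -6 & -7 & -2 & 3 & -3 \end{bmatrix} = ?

-588

The matrix is lower triangular, so the determinant is the product of the diagonal entries:
det = (7) · (-2) · (-2) · (7) · (-3) = -588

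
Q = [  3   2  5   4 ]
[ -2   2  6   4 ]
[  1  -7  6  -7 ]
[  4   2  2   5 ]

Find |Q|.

Expand along row 1:
  + (3) · M_11   where M_11 = det([2 6 4; -7 6 -7; 2 2 5]) = 110
  − (2) · M_12   where M_12 = det([-2 6 4; 1 6 -7; 4 2 5]) = -374
  + (5) · M_13   where M_13 = det([-2 2 4; 1 -7 -7; 4 2 5]) = 96
  − (4) · M_14   where M_14 = det([-2 2 6; 1 -7 6; 4 2 2]) = 276
det = (+1)·(3)·(110) + (-1)·(2)·(-374) + (+1)·(5)·(96) + (-1)·(4)·(276) = 454

det(Q) = 454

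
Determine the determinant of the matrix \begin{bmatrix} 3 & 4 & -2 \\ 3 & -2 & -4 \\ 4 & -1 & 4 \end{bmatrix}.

-158

Expand along column 1:
  + 3 · |-2 -4; -1 4| = 3·(-8 − 4) = -36
  − 3 · |4 -2; -1 4| = −3·(16 − 2) = -42
  + 4 · |4 -2; -2 -4| = 4·(-16 − 4) = -80
Sum: (-36) + (-42) + (-80) = -158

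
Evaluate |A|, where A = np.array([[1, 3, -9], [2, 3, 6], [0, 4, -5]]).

det(A) = -81

Expand along column 1:
  + 1 · |3 6; 4 -5| = 1·(-15 − 24) = -39
  − 2 · |3 -9; 4 -5| = −2·(-15 − (-36)) = -42
Sum: (-39) + (-42) = -81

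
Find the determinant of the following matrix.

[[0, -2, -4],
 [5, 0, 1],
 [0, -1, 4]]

60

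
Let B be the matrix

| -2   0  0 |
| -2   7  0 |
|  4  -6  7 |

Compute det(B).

B is lower triangular, so det(B) is the product of the diagonal entries:
det = (-2) · (7) · (7) = -98

-98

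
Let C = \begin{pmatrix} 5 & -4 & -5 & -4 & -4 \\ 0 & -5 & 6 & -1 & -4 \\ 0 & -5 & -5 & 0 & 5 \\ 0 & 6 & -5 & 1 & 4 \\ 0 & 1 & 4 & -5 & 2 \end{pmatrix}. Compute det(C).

1300

Expand along column 1 (it has 4 zeros):
  + (5) · M_11   where M_11 = det([-5 6 -1 -4; -5 -5 0 5; 6 -5 1 4; 1 4 -5 2]) = 260
det = (+1)·(5)·(260) = 1300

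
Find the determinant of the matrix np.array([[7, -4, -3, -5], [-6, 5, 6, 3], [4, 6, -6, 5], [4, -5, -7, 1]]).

-505

Expand along row 1:
  + (7) · M_11   where M_11 = det([5 6 3; 6 -6 5; -5 -7 1]) = -257
  − (-4) · M_12   where M_12 = det([-6 6 3; 4 -6 5; 4 -7 1]) = -90
  + (-3) · M_13   where M_13 = det([-6 5 3; 4 6 5; 4 -5 1]) = -238
  − (-5) · M_14   where M_14 = det([-6 5 6; 4 6 -6; 4 -5 -7]) = 188
det = (+1)·(7)·(-257) + (-1)·(-4)·(-90) + (+1)·(-3)·(-238) + (-1)·(-5)·(188) = -505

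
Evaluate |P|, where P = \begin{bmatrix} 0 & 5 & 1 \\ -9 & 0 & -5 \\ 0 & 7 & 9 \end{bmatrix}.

342

Expand along column 1:
  − (-9) · |5 1; 7 9| = −(-9)·(45 − 7) = 342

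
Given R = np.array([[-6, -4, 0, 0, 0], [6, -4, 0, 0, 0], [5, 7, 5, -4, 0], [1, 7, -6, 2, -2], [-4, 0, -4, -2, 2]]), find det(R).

R is block lower-triangular with a 2×2 block and a 3×3 block on the diagonal, so its determinant equals the product of the determinants of the diagonal blocks.
det of the 2×2 block = 48
det of the 3×3 block = -80
det = (48)·(-80) = -3840

|R| = -3840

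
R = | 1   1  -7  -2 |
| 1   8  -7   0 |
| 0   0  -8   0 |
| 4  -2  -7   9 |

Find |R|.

Expand along row 3 (it has 3 zeros):
  + (-8) · M_33   where M_33 = det([1 1 -2; 1 8 0; 4 -2 9]) = 131
det = (+1)·(-8)·(131) = -1048

The determinant is -1048.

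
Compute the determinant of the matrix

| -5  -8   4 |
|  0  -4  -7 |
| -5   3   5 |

Expand along column 1:
  + (-5) · |-4 -7; 3 5| = (-5)·(-20 − (-21)) = -5
  + (-5) · |-8 4; -4 -7| = (-5)·(56 − (-16)) = -360
Sum: (-5) + (-360) = -365

-365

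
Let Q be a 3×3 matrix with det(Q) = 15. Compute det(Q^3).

det(Q^3) = (det Q)^3 = (15)^3 = 3375

3375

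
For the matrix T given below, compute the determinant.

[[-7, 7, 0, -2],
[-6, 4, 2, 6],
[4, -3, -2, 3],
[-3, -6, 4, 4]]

Expand along row 1 (it has 1 zero):
  + (-7) · M_11   where M_11 = det([4 2 6; -3 -2 3; -6 4 4]) = -236
  − (7) · M_12   where M_12 = det([-6 2 6; 4 -2 3; -3 4 4]) = 130
  − (-2) · M_14   where M_14 = det([-6 4 2; 4 -3 -2; -3 -6 4]) = 38
det = (+1)·(-7)·(-236) + (-1)·(7)·(130) + (-1)·(-2)·(38) = 818

818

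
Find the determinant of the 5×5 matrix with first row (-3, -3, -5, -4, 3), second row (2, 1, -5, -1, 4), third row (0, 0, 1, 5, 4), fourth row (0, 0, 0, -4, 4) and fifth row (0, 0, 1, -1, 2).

96

The matrix is block upper-triangular with a 2×2 block and a 3×3 block on the diagonal, so its determinant equals the product of the determinants of the diagonal blocks.
det of the 2×2 block = 3
det of the 3×3 block = 32
det = (3)·(32) = 96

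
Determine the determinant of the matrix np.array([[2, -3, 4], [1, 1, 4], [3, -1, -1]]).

-49

Expand along column 1:
  + 2 · |1 4; -1 -1| = 2·(-1 − (-4)) = 6
  − 1 · |-3 4; -1 -1| = −1·(3 − (-4)) = -7
  + 3 · |-3 4; 1 4| = 3·(-12 − 4) = -48
Sum: (6) + (-7) + (-48) = -49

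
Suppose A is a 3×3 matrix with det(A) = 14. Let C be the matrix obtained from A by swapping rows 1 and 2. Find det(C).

Swapping two rows multiplies the determinant by −1.
det(C) = (-1)·(14) = -14

The determinant is -14.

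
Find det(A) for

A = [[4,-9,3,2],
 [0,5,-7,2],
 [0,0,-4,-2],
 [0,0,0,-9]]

A is upper triangular, so det(A) is the product of the diagonal entries:
det = (4) · (5) · (-4) · (-9) = 720

The determinant is 720.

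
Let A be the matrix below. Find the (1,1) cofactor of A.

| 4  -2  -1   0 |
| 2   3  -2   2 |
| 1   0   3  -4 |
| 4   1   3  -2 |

Delete row 1 and column 1; the remaining 3×3 submatrix is [3 -2 2; 0 3 -4; 1 3 -2].
Its determinant is 20.
The cofactor carries sign (−1)^(1+1) = +1, so C_{1,1} = +(20) = 20.

20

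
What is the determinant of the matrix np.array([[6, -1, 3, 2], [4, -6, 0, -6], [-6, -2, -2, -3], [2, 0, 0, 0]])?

-36

Expand along row 4 (it has 3 zeros):
  − (2) · M_41   where M_41 = det([-1 3 2; -6 0 -6; -2 -2 -3]) = 18
det = (-1)·(2)·(18) = -36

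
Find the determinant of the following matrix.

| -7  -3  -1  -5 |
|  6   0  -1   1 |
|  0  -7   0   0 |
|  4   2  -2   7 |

791

Expand along row 3 (it has 3 zeros):
  − (-7) · M_32   where M_32 = det([-7 -1 -5; 6 -1 1; 4 -2 7]) = 113
det = (-1)·(-7)·(113) = 791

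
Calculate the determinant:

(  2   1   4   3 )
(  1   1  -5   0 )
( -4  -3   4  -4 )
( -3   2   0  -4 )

33

Expand along row 2 (it has 1 zero):
  − (1) · M_21   where M_21 = det([1 4 3; -3 4 -4; 2 0 -4]) = -120
  + (1) · M_22   where M_22 = det([2 4 3; -4 4 -4; -3 0 -4]) = -12
  − (-5) · M_23   where M_23 = det([2 1 3; -4 -3 -4; -3 2 -4]) = -15
det = (-1)·(1)·(-120) + (+1)·(1)·(-12) + (-1)·(-5)·(-15) = 33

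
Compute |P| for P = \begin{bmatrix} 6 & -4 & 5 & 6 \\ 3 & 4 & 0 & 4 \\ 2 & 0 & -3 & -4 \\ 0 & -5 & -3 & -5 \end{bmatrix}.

The determinant is -522.

Expand along row 2 (it has 1 zero):
  − (3) · M_21   where M_21 = det([-4 5 6; 0 -3 -4; -5 -3 -5]) = -2
  + (4) · M_22   where M_22 = det([6 5 6; 2 -3 -4; 0 -3 -5]) = 32
  + (4) · M_24   where M_24 = det([6 -4 5; 2 0 -3; 0 -5 -3]) = -164
det = (-1)·(3)·(-2) + (+1)·(4)·(32) + (+1)·(4)·(-164) = -522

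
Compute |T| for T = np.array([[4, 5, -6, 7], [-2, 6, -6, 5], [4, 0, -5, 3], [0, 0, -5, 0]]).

det(T) = 170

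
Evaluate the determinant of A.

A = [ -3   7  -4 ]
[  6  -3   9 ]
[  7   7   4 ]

246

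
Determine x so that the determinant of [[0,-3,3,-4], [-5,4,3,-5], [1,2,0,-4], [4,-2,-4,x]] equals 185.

Expanding along the row containing x, det(M) is linear in x: det(M) = (-51)·x + (338).
Set (-51)·x + (338) = 185  ⇒  (-51)·x = -153  ⇒  x = 3.

x = 3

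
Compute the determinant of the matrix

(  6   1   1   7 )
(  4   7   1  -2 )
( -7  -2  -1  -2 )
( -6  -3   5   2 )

Expand along row 1:
  + (6) · M_11   where M_11 = det([7 1 -2; -2 -1 -2; -3 5 2]) = 92
  − (1) · M_12   where M_12 = det([4 1 -2; -7 -1 -2; -6 5 2]) = 140
  + (1) · M_13   where M_13 = det([4 7 -2; -7 -2 -2; -6 -3 2]) = 124
  − (7) · M_14   where M_14 = det([4 7 1; -7 -2 -1; -6 -3 5]) = 244
det = (+1)·(6)·(92) + (-1)·(1)·(140) + (+1)·(1)·(124) + (-1)·(7)·(244) = -1172

-1172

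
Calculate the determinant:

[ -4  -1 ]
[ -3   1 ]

det = (-4)·1 − (-1)·(-3) = -4 − 3 = -7

-7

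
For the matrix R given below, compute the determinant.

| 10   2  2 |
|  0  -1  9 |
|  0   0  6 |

R is upper triangular, so det(R) is the product of the diagonal entries:
det = (10) · (-1) · (6) = -60

The determinant is -60.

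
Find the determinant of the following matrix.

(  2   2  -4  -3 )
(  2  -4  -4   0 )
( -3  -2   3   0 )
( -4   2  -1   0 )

324

Expand along column 4 (it has 3 zeros):
  − (-3) · M_14   where M_14 = det([2 -4 -4; -3 -2 3; -4 2 -1]) = 108
det = (-1)·(-3)·(108) = 324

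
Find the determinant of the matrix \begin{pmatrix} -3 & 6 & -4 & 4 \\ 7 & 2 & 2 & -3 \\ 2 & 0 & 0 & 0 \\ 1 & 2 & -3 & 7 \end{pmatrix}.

140

Expand along row 3 (it has 3 zeros):
  + (2) · M_31   where M_31 = det([6 -4 4; 2 2 -3; 2 -3 7]) = 70
det = (+1)·(2)·(70) = 140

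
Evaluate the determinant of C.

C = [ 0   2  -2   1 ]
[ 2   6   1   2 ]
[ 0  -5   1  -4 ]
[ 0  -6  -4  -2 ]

Expand along column 1 (it has 3 zeros):
  − (2) · M_21   where M_21 = det([2 -2 1; -5 1 -4; -6 -4 -2]) = -38
det = (-1)·(2)·(-38) = 76

The determinant is 76.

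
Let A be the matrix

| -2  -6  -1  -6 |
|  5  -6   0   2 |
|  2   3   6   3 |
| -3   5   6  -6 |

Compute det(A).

Expand along row 2 (it has 1 zero):
  − (5) · M_21   where M_21 = det([-6 -1 -6; 3 6 3; 5 6 -6]) = 363
  + (-6) · M_22   where M_22 = det([-2 -1 -6; 2 6 3; -3 6 -6]) = -75
  + (2) · M_24   where M_24 = det([-2 -6 -1; 2 3 6; -3 5 6]) = 185
det = (-1)·(5)·(363) + (+1)·(-6)·(-75) + (+1)·(2)·(185) = -995

-995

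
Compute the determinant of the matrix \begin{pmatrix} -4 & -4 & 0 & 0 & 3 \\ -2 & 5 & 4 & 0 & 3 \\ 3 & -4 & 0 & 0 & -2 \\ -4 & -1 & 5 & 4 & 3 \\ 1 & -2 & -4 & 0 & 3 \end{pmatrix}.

The determinant is -2416.

Expand along column 4 (it has 4 zeros):
  + (4) · M_44   where M_44 = det([-4 -4 0 3; -2 5 4 3; 3 -4 0 -2; 1 -2 -4 3]) = -604
det = (+1)·(4)·(-604) = -2416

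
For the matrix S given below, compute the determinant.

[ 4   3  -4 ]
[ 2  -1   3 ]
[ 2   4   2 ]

|S| = -90

Expand along column 1:
  + 4 · |-1 3; 4 2| = 4·(-2 − 12) = -56
  − 2 · |3 -4; 4 2| = −2·(6 − (-16)) = -44
  + 2 · |3 -4; -1 3| = 2·(9 − 4) = 10
Sum: (-56) + (-44) + (10) = -90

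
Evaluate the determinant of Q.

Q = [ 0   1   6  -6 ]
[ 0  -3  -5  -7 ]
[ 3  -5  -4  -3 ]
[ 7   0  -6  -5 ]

-2192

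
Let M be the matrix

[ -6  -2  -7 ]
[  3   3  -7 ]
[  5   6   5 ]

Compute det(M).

Expand along column 1:
  + (-6) · |3 -7; 6 5| = (-6)·(15 − (-42)) = -342
  − 3 · |-2 -7; 6 5| = −3·(-10 − (-42)) = -96
  + 5 · |-2 -7; 3 -7| = 5·(14 − (-21)) = 175
Sum: (-342) + (-96) + (175) = -263

-263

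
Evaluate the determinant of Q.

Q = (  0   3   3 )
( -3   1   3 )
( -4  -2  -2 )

Expand along column 1:
  − (-3) · |3 3; -2 -2| = −(-3)·(-6 − (-6)) = 0
  + (-4) · |3 3; 1 3| = (-4)·(9 − 3) = -24
Sum: (0) + (-24) = -24

-24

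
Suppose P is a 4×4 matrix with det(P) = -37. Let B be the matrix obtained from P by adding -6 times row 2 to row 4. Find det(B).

-37

Adding a multiple of one row to another leaves the determinant unchanged.
det(B) = (1)·(-37) = -37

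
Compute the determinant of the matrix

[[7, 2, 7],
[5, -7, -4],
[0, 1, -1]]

The determinant is 122.

Expand along column 1:
  + 7 · |-7 -4; 1 -1| = 7·(7 − (-4)) = 77
  − 5 · |2 7; 1 -1| = −5·(-2 − 7) = 45
Sum: (77) + (45) = 122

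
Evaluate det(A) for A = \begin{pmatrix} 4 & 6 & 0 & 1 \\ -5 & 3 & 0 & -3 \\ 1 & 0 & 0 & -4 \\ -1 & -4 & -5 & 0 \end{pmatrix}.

Expand along column 3 (it has 3 zeros):
  − (-5) · M_43   where M_43 = det([4 6 1; -5 3 -3; 1 0 -4]) = -189
det = (-1)·(-5)·(-189) = -945

|A| = -945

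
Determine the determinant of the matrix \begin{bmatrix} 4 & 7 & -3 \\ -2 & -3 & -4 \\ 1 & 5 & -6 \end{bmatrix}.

Expand along column 1:
  + 4 · |-3 -4; 5 -6| = 4·(18 − (-20)) = 152
  − (-2) · |7 -3; 5 -6| = −(-2)·(-42 − (-15)) = -54
  + 1 · |7 -3; -3 -4| = 1·(-28 − 9) = -37
Sum: (152) + (-54) + (-37) = 61

The determinant is 61.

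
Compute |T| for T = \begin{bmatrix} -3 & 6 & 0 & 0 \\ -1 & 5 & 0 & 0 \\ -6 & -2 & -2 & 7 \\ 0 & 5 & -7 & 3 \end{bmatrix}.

-387

T is block lower-triangular with a 2×2 block and a 2×2 block on the diagonal, so its determinant equals the product of the determinants of the diagonal blocks.
det of the 2×2 block = -9
det of the 2×2 block = 43
det = (-9)·(43) = -387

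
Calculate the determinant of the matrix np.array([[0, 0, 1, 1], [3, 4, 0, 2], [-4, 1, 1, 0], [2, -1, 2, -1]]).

Expand along row 1 (it has 2 zeros):
  + (1) · M_13   where M_13 = det([3 4 2; -4 1 0; 2 -1 -1]) = -15
  − (1) · M_14   where M_14 = det([3 4 0; -4 1 1; 2 -1 2]) = 49
det = (+1)·(1)·(-15) + (-1)·(1)·(49) = -64

-64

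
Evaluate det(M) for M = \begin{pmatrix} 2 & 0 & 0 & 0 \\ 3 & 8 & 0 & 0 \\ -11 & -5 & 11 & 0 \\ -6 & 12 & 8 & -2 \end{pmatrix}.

M is lower triangular, so det(M) is the product of the diagonal entries:
det = (2) · (8) · (11) · (-2) = -352

|M| = -352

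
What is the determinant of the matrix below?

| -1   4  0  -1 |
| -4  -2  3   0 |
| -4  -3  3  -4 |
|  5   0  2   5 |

Expand along row 1 (it has 1 zero):
  + (-1) · M_11   where M_11 = det([-2 3 0; -3 3 -4; 0 2 5]) = -1
  − (4) · M_12   where M_12 = det([-4 3 0; -4 3 -4; 5 2 5]) = -92
  − (-1) · M_14   where M_14 = det([-4 -2 3; -4 -3 3; 5 0 2]) = 23
det = (+1)·(-1)·(-1) + (-1)·(4)·(-92) + (-1)·(-1)·(23) = 392

392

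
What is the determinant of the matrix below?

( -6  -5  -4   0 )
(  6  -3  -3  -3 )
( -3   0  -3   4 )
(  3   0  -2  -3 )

Expand along column 2 (it has 2 zeros):
  − (-5) · M_12   where M_12 = det([6 -3 -3; -3 -3 4; 3 -2 -3]) = 48
  + (-3) · M_22   where M_22 = det([-6 -4 0; -3 -3 4; 3 -2 -3]) = -114
det = (-1)·(-5)·(48) + (+1)·(-3)·(-114) = 582

582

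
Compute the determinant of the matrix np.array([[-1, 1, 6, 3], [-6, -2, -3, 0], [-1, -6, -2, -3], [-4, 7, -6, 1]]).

The determinant is -229.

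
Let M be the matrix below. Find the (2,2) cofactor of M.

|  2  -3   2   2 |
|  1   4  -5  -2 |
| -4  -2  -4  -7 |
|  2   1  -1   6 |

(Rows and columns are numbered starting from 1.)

Delete row 2 and column 2; the remaining 3×3 submatrix is [2 2 2; -4 -4 -7; 2 -1 6].
Its determinant is -18.
The cofactor carries sign (−1)^(2+2) = +1, so C_{2,2} = +(-18) = -18.

-18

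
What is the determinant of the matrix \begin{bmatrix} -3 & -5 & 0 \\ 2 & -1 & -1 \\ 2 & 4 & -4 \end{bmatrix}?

Expand along column 3:
  − (-1) · |-3 -5; 2 4| = −(-1)·(-12 − (-10)) = -2
  + (-4) · |-3 -5; 2 -1| = (-4)·(3 − (-10)) = -52
Sum: (-2) + (-52) = -54

-54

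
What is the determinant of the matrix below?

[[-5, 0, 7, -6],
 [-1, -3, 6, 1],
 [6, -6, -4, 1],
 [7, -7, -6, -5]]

The determinant is 232.

Expand along row 1 (it has 1 zero):
  + (-5) · M_11   where M_11 = det([-3 6 1; -6 -4 1; -7 -6 -5]) = -292
  + (7) · M_13   where M_13 = det([-1 -3 1; 6 -6 1; 7 -7 -5]) = -148
  − (-6) · M_14   where M_14 = det([-1 -3 6; 6 -6 -4; 7 -7 -6]) = -32
det = (+1)·(-5)·(-292) + (+1)·(7)·(-148) + (-1)·(-6)·(-32) = 232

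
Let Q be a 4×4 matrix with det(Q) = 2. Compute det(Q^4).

16

det(Q^4) = (det Q)^4 = (2)^4 = 16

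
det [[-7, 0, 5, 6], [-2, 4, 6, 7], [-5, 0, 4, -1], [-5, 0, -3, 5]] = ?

964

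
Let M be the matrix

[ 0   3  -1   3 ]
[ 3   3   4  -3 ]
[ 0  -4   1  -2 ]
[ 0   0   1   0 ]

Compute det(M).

|M| = 18

Expand along row 4 (it has 3 zeros):
  − (1) · M_43   where M_43 = det([0 3 3; 3 3 -3; 0 -4 -2]) = -18
det = (-1)·(1)·(-18) = 18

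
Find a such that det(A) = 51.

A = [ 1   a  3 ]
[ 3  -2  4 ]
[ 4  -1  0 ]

a = 2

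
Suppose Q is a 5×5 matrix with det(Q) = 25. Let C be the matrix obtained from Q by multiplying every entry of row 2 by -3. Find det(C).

Scaling one row by -3 multiplies the determinant by -3.
det(C) = (-3)·(25) = -75

The determinant is -75.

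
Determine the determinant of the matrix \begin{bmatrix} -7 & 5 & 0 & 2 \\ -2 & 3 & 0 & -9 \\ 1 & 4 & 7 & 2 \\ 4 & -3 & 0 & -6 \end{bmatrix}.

Expand along column 3 (it has 3 zeros):
  + (7) · M_33   where M_33 = det([-7 5 2; -2 3 -9; 4 -3 -6]) = 63
det = (+1)·(7)·(63) = 441

441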